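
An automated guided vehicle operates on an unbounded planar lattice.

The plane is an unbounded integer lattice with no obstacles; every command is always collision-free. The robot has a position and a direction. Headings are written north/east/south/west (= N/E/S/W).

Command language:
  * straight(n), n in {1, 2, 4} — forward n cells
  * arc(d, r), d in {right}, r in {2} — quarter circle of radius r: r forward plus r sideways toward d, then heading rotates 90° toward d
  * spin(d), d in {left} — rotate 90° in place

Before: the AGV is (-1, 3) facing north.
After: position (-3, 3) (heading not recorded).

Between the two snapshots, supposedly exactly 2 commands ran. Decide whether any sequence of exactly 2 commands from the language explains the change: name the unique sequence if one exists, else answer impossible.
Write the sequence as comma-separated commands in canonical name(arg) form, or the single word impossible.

key: order matters: swapping spin(left) and straight(2) lands elsewhere
begin: (-1, 3) facing north
t=1 spin(left) ⇒ (-1, 3) facing west
t=2 straight(2) ⇒ (-3, 3) facing west
no other 2-command option fits: unique.

spin(left), straight(2)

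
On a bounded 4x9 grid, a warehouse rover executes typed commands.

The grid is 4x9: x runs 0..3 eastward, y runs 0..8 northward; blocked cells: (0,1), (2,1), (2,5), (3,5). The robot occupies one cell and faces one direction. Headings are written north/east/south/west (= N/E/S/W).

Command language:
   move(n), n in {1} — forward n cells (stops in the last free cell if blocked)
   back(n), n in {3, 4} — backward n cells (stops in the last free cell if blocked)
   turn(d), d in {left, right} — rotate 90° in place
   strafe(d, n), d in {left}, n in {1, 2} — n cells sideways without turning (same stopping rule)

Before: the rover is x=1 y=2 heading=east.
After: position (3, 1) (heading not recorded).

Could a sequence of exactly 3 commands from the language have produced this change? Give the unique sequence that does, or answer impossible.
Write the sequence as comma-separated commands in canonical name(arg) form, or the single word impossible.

turn(right), strafe(left, 2), move(1)

key: order matters: swapping turn(right) and move(1) lands elsewhere
start: x=1 y=2 heading=east
t=1 turn(right) ⇒ x=1 y=2 heading=south
t=2 strafe(left, 2) ⇒ x=3 y=2 heading=south
t=3 move(1) ⇒ x=3 y=1 heading=south
no other 3-command option fits: unique.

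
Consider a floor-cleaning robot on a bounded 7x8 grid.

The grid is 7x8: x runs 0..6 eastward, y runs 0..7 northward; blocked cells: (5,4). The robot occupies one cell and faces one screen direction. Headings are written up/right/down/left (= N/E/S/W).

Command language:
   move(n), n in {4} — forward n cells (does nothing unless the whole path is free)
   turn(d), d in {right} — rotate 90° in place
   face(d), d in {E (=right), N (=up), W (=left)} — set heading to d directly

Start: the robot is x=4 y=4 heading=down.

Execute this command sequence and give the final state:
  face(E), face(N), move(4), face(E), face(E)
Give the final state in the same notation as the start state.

x=4 y=4 heading=right

start: x=4 y=4 heading=down
step 1 (face(E)): x=4 y=4 heading=right
step 2 (face(N)): x=4 y=4 heading=up
step 3 (move(4)): x=4 y=4 heading=up
step 4 (face(E)): x=4 y=4 heading=right
step 5 (face(E)): x=4 y=4 heading=right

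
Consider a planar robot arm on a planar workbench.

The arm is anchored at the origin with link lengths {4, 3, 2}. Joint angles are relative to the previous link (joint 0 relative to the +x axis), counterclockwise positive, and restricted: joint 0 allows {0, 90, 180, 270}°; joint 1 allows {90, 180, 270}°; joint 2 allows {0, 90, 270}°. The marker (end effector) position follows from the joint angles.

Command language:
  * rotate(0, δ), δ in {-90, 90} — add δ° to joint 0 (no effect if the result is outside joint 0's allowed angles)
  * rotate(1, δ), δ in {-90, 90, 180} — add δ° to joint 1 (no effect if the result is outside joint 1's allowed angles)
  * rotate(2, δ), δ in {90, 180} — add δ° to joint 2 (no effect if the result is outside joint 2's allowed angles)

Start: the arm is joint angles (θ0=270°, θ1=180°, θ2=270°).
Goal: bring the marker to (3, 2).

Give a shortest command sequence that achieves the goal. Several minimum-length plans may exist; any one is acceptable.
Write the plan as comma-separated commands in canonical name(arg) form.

begin: joint angles (θ0=270°, θ1=180°, θ2=270°)
step 1 (rotate(0, -90)): joint angles (θ0=180°, θ1=180°, θ2=270°)
step 2 (rotate(0, -90)): joint angles (θ0=90°, θ1=180°, θ2=270°)
step 3 (rotate(1, 90)): joint angles (θ0=90°, θ1=270°, θ2=270°)
minimal: 3 command(s), checked below 3.

rotate(0, -90), rotate(0, -90), rotate(1, 90)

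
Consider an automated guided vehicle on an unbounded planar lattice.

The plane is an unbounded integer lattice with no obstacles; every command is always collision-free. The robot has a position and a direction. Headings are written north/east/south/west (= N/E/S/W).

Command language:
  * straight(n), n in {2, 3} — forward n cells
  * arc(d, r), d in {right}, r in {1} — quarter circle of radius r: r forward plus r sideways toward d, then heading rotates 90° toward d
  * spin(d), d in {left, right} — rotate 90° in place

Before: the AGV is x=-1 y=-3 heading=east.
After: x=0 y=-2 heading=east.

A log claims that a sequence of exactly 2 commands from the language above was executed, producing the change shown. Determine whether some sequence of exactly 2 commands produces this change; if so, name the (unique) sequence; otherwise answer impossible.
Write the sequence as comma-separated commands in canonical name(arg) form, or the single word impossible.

spin(left), arc(right, 1)

key: heading stays E — rotations cancel among the 2 commands
t0: x=-1 y=-3 heading=east
[1] after spin(left): x=-1 y=-3 heading=north
[2] after arc(right, 1): x=0 y=-2 heading=east
no rival 2-sequence matches.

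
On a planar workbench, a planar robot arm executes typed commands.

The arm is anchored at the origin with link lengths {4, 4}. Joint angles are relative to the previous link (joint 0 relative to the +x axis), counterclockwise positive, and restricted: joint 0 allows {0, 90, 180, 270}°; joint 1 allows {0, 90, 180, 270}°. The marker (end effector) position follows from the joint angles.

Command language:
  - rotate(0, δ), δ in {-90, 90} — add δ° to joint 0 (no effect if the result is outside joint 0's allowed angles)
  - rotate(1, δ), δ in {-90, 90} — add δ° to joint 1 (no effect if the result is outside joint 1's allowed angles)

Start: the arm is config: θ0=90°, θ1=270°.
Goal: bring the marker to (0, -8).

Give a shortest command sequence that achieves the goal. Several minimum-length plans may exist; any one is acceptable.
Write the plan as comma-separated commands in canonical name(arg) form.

t0: config: θ0=90°, θ1=270°
[1] after rotate(1, 90): config: θ0=90°, θ1=0°
[2] after rotate(0, 90): config: θ0=180°, θ1=0°
[3] after rotate(0, 90): config: θ0=270°, θ1=0°
minimal: 3 command(s), checked below 3.

rotate(1, 90), rotate(0, 90), rotate(0, 90)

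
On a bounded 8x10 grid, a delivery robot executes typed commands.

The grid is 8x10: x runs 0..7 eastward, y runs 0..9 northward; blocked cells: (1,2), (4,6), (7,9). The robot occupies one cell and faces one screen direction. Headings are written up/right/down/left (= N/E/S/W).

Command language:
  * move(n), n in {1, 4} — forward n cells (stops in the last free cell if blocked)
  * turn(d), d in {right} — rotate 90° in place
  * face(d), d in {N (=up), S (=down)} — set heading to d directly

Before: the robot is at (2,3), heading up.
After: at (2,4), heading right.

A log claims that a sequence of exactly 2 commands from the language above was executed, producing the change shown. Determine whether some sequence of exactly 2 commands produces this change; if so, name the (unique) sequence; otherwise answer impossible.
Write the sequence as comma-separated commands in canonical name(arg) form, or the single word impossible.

key: running turn(right) before move(1) would end elsewhere — order is forced
begin: at (2,3), heading up
1. move(1) → at (2,4), heading up
2. turn(right) → at (2,4), heading right
no rival 2-sequence matches.

move(1), turn(right)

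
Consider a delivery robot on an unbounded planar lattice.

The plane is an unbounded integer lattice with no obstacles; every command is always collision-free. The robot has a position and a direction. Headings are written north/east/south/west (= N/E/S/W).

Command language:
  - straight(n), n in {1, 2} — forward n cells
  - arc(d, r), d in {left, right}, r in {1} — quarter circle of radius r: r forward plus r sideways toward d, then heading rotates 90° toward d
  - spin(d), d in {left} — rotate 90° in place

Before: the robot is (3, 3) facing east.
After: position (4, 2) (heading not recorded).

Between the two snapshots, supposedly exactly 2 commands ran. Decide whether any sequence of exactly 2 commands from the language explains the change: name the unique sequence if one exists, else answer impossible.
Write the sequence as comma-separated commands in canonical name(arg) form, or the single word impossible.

key: running spin(left) before arc(right, 1) would end elsewhere — order is forced
start: (3, 3) facing east
1. arc(right, 1) → (4, 2) facing south
2. spin(left) → (4, 2) facing east
uniquely the one of 25 2-step routes that fits.

arc(right, 1), spin(left)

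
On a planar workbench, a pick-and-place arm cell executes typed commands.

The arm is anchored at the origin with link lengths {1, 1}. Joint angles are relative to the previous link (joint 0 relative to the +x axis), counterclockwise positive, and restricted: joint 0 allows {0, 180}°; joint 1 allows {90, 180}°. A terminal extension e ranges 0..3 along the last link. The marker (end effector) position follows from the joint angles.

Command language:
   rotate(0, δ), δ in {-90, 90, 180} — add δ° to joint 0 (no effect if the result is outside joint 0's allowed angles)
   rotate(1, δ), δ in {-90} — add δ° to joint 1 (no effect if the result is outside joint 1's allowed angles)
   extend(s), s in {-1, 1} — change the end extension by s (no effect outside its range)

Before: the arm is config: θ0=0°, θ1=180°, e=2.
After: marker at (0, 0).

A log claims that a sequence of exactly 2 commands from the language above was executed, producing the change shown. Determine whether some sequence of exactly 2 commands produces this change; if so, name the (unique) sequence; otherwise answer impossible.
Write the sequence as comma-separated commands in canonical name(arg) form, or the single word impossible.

extend(-1), extend(-1)

start: config: θ0=0°, θ1=180°, e=2
step 1 (extend(-1)): config: θ0=0°, θ1=180°, e=1
step 2 (extend(-1)): config: θ0=0°, θ1=180°, e=0
no rival 2-sequence matches.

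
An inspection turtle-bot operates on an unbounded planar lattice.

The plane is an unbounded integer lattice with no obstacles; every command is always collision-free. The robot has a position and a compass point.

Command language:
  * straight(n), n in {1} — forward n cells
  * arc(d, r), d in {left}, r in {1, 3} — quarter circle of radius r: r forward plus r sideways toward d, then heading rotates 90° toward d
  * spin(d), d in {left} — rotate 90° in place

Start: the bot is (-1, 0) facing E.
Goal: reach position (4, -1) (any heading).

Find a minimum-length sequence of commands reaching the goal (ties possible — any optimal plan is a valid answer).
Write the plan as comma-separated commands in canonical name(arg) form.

arc(left, 3), spin(left), arc(left, 1), arc(left, 3)

start: (-1, 0) facing E
step 1 (arc(left, 3)): (2, 3) facing N
step 2 (spin(left)): (2, 3) facing W
step 3 (arc(left, 1)): (1, 2) facing S
step 4 (arc(left, 3)): (4, -1) facing E
nothing shorter than 4 reaches the goal.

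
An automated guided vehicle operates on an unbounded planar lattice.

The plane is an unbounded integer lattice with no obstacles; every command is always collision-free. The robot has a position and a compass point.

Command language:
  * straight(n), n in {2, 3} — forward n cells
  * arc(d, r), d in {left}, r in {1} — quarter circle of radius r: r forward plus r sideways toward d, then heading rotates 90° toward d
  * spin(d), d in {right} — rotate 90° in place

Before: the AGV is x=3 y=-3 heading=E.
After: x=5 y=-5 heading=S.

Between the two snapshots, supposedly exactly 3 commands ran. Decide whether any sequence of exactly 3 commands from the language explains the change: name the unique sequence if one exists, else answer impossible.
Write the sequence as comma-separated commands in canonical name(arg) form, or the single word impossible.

key: position moved to (5,-5) AND the heading swung to S — translation plus rotation needed
begin: x=3 y=-3 heading=E
step 1 (straight(2)): x=5 y=-3 heading=E
step 2 (spin(right)): x=5 y=-3 heading=S
step 3 (straight(2)): x=5 y=-5 heading=S
no other 3-command option fits: unique.

straight(2), spin(right), straight(2)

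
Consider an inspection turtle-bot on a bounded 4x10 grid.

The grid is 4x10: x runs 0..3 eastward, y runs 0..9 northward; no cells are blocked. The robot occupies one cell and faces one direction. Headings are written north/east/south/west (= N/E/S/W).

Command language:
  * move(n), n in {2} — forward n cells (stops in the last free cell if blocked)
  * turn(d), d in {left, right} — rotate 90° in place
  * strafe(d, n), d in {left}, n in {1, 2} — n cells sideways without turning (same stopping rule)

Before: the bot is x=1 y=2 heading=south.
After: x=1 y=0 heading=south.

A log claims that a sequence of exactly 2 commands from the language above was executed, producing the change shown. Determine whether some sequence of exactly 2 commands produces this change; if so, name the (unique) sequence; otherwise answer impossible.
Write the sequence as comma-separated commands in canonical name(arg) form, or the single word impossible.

key: the second move(2) runs into the grid edge before its full distance
t0: x=1 y=2 heading=south
1. move(2) → x=1 y=0 heading=south
2. move(2) → x=1 y=0 heading=south
no rival 2-sequence matches.

move(2), move(2)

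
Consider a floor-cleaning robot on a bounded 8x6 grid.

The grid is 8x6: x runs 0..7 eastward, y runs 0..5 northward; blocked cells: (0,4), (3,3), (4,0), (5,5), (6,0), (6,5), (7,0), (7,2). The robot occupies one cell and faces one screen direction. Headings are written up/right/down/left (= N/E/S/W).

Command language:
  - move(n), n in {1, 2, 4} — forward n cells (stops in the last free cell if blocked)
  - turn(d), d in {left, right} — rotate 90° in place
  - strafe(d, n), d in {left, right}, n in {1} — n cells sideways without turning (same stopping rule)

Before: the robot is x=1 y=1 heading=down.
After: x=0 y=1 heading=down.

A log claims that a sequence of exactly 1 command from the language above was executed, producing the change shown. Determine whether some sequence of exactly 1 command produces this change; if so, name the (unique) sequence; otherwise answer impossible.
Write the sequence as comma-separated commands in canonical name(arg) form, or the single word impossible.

key: still facing S — the one step turns nothing
initial: x=1 y=1 heading=down
[1] after strafe(right, 1): x=0 y=1 heading=down
uniquely the one of 7 1-step routes that fits.

strafe(right, 1)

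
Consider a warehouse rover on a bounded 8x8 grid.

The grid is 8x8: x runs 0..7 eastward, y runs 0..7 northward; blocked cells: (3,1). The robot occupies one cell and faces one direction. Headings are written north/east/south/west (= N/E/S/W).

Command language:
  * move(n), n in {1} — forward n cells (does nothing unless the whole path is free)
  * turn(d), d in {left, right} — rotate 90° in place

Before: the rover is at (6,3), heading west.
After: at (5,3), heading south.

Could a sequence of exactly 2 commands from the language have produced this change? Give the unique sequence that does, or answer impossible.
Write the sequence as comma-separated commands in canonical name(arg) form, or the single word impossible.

key: order matters: swapping move(1) and turn(left) lands elsewhere
from: at (6,3), heading west
[1] after move(1): at (5,3), heading west
[2] after turn(left): at (5,3), heading south
all 9 alternatives checked — unique.

move(1), turn(left)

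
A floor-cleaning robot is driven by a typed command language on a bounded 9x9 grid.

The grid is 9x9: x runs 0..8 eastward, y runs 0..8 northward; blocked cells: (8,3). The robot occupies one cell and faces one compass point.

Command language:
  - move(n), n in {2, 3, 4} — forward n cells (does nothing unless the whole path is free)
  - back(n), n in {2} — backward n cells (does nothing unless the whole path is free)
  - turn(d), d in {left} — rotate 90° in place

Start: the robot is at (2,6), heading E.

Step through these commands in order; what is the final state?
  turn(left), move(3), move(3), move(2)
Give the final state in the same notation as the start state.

at (2,8), heading N

start: at (2,6), heading E
[1] after turn(left): at (2,6), heading N
[2] after move(3): at (2,6), heading N
[3] after move(3): at (2,6), heading N
[4] after move(2): at (2,8), heading N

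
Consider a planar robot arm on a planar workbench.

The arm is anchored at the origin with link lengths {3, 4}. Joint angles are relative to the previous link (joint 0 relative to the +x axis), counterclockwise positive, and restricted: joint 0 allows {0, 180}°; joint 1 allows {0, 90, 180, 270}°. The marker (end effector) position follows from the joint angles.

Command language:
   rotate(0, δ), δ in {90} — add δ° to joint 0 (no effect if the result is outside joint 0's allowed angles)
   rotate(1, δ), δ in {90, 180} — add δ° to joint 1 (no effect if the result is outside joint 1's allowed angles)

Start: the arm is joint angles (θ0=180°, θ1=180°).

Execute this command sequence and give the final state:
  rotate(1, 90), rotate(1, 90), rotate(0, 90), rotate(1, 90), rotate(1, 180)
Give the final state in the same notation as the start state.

initial: joint angles (θ0=180°, θ1=180°)
[1] after rotate(1, 90): joint angles (θ0=180°, θ1=270°)
[2] after rotate(1, 90): joint angles (θ0=180°, θ1=0°)
[3] after rotate(0, 90): joint angles (θ0=180°, θ1=0°)
[4] after rotate(1, 90): joint angles (θ0=180°, θ1=90°)
[5] after rotate(1, 180): joint angles (θ0=180°, θ1=270°)

joint angles (θ0=180°, θ1=270°)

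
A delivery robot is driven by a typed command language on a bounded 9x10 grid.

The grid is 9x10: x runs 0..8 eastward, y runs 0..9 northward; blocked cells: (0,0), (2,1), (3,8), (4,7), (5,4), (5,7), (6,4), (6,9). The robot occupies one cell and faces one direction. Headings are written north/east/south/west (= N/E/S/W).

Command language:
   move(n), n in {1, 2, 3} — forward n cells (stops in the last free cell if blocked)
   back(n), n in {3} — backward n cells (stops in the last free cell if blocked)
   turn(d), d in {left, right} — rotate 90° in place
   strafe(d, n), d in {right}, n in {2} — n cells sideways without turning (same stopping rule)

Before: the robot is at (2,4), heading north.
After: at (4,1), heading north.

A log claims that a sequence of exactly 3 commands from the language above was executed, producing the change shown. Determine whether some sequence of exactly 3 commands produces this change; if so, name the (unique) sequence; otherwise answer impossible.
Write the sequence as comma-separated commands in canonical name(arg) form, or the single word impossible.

key: heading stays N — no command in the sequence turns
begin: at (2,4), heading north
t=1 strafe(right, 2) ⇒ at (4,4), heading north
t=2 strafe(right, 2) ⇒ at (4,4), heading north
t=3 back(3) ⇒ at (4,1), heading north
no rival 3-sequence matches.

strafe(right, 2), strafe(right, 2), back(3)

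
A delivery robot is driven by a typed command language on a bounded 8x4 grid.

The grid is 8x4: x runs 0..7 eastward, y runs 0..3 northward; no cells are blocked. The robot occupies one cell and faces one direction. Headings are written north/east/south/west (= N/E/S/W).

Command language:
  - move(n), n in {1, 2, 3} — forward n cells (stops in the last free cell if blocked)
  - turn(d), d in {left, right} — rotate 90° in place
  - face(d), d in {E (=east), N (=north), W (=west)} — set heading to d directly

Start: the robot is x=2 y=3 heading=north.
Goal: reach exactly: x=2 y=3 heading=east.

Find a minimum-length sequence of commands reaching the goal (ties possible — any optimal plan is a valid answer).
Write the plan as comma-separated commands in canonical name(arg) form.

turn(right)

t0: x=2 y=3 heading=north
t=1 turn(right) ⇒ x=2 y=3 heading=east
nothing shorter than 1 reaches the goal.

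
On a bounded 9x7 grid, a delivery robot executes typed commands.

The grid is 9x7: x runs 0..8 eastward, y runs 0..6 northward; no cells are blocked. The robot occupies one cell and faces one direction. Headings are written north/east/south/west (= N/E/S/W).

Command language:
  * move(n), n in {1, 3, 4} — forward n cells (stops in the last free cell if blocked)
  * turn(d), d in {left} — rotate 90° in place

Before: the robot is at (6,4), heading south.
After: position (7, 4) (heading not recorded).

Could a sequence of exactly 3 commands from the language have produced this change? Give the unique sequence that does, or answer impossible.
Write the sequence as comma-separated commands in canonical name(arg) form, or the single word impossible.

start: at (6,4), heading south
t=1 turn(left) ⇒ at (6,4), heading east
t=2 move(1) ⇒ at (7,4), heading east
t=3 turn(left) ⇒ at (7,4), heading north
uniquely the one of 64 3-step routes that fits.

turn(left), move(1), turn(left)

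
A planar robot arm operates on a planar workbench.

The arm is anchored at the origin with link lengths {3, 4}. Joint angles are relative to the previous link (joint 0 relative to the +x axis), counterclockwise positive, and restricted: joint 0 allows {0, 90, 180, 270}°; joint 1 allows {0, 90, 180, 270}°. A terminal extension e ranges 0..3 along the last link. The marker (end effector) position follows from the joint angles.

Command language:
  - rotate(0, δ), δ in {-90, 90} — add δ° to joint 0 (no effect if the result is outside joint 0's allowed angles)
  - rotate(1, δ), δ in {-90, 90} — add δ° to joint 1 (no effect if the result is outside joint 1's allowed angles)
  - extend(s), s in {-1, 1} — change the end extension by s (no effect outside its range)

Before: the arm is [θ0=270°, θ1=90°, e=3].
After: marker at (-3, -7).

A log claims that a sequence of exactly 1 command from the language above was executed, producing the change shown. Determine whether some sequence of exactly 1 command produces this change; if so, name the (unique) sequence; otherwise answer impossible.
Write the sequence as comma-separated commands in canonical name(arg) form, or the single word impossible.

rotate(0, -90)

start: [θ0=270°, θ1=90°, e=3]
[1] after rotate(0, -90): [θ0=180°, θ1=90°, e=3]
uniquely the one of 6 1-step routes that fits.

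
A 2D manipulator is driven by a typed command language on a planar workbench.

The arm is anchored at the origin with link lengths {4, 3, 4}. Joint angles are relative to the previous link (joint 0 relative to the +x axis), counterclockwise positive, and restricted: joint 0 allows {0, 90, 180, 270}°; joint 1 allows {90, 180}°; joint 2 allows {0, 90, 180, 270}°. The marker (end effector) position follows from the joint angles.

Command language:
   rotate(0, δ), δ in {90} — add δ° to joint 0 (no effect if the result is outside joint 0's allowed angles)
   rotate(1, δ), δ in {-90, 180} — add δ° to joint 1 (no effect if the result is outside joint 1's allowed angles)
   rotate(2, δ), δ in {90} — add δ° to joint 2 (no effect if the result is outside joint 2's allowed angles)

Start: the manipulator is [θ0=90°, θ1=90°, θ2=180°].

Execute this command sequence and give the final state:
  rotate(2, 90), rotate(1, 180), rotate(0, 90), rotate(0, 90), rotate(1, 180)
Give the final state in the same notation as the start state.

from: [θ0=90°, θ1=90°, θ2=180°]
step 1 (rotate(2, 90)): [θ0=90°, θ1=90°, θ2=270°]
step 2 (rotate(1, 180)): [θ0=90°, θ1=90°, θ2=270°]
step 3 (rotate(0, 90)): [θ0=180°, θ1=90°, θ2=270°]
step 4 (rotate(0, 90)): [θ0=270°, θ1=90°, θ2=270°]
step 5 (rotate(1, 180)): [θ0=270°, θ1=90°, θ2=270°]

[θ0=270°, θ1=90°, θ2=270°]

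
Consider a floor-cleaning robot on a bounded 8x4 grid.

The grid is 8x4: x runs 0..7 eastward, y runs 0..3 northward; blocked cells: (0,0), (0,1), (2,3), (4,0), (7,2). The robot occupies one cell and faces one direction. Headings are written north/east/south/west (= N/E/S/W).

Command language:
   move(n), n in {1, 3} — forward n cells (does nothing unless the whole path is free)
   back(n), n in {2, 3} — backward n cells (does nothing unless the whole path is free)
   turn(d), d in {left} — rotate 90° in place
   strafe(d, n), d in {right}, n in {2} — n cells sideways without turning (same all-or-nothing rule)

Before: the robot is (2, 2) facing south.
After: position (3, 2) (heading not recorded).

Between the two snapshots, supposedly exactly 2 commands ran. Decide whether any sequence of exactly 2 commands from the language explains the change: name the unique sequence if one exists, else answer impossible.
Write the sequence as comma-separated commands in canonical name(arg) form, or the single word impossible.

turn(left), move(1)

key: running move(1) before turn(left) would end elsewhere — order is forced
start: (2, 2) facing south
t=1 turn(left) ⇒ (2, 2) facing east
t=2 move(1) ⇒ (3, 2) facing east
no other 2-command option fits: unique.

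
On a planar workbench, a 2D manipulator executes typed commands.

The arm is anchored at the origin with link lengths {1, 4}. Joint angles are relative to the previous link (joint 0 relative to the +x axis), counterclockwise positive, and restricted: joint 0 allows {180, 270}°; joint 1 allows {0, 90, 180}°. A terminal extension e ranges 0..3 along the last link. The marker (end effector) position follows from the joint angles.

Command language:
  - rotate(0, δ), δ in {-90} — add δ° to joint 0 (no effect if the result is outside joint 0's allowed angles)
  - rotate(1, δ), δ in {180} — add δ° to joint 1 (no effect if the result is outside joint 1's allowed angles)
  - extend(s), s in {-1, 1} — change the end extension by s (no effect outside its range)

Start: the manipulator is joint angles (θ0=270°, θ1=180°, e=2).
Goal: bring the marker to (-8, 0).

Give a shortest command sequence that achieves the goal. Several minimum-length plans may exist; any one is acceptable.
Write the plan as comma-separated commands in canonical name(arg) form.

initial: joint angles (θ0=270°, θ1=180°, e=2)
t=1 rotate(0, -90) ⇒ joint angles (θ0=180°, θ1=180°, e=2)
t=2 extend(1) ⇒ joint angles (θ0=180°, θ1=180°, e=3)
t=3 rotate(1, 180) ⇒ joint angles (θ0=180°, θ1=0°, e=3)
minimal: 3 command(s), checked below 3.

rotate(0, -90), extend(1), rotate(1, 180)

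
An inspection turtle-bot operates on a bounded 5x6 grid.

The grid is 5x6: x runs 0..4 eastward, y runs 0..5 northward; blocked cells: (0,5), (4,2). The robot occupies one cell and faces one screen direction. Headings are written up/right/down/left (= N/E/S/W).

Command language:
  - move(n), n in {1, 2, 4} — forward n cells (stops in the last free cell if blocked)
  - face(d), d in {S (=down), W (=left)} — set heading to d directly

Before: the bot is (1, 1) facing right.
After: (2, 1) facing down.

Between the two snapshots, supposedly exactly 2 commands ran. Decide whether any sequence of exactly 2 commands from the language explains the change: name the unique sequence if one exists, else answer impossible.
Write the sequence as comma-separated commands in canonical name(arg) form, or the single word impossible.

move(1), face(S)

key: position moved to (2,1) AND the heading swung to S — translation plus rotation needed
start: (1, 1) facing right
t=1 move(1) ⇒ (2, 1) facing right
t=2 face(S) ⇒ (2, 1) facing down
uniquely the one of 25 2-step routes that fits.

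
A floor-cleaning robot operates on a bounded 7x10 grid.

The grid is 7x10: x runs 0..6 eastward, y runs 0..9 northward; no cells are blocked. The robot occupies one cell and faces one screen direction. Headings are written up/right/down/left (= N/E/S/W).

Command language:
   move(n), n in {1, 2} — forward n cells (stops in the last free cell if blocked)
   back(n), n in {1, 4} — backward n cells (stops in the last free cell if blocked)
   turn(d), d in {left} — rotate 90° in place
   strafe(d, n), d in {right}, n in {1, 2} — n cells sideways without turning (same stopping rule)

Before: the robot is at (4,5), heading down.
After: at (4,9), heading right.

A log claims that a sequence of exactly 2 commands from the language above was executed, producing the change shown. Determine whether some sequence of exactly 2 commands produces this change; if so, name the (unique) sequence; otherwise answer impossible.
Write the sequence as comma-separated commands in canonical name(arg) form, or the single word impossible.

key: position moved to (4,9) AND the heading swung to E — translation plus rotation needed
from: at (4,5), heading down
[1] after back(4): at (4,9), heading down
[2] after turn(left): at (4,9), heading right
all 49 alternatives checked — unique.

back(4), turn(left)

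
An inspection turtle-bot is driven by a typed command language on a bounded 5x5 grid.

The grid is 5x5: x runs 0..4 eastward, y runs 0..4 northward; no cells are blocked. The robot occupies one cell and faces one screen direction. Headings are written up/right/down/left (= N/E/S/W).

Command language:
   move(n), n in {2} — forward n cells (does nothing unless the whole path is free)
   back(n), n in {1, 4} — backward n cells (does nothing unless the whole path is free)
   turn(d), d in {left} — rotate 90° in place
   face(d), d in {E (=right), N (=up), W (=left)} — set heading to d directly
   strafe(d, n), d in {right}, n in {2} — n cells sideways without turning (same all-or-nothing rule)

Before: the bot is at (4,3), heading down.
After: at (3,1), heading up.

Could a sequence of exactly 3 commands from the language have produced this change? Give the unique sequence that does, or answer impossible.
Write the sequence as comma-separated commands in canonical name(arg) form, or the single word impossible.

every 3-command combo misses the target.

impossible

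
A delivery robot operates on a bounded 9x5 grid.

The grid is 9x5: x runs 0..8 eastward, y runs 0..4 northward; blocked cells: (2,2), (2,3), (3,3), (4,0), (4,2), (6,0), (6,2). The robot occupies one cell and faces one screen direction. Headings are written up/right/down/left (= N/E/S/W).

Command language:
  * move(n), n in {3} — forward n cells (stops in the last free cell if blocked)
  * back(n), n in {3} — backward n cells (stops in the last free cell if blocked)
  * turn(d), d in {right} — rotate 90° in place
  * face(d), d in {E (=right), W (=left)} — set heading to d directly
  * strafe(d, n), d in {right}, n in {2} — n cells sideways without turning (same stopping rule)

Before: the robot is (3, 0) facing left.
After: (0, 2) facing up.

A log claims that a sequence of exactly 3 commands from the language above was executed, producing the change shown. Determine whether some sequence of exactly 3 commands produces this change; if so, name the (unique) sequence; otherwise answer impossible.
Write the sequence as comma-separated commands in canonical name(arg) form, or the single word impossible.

key: position moved to (0,2) AND the heading swung to N — translation plus rotation needed
t0: (3, 0) facing left
step 1 (move(3)): (0, 0) facing left
step 2 (strafe(right, 2)): (0, 2) facing left
step 3 (turn(right)): (0, 2) facing up
no rival 3-sequence matches.

move(3), strafe(right, 2), turn(right)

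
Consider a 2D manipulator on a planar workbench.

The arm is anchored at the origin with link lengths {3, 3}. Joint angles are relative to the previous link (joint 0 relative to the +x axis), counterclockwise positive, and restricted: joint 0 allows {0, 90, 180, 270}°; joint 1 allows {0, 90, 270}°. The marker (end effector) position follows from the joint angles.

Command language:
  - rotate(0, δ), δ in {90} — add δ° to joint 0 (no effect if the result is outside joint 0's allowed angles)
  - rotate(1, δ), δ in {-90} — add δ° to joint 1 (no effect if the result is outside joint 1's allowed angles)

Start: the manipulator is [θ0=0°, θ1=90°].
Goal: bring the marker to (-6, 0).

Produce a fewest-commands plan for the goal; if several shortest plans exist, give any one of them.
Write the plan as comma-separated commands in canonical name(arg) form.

rotate(1, -90), rotate(0, 90), rotate(0, 90)

from: [θ0=0°, θ1=90°]
t=1 rotate(1, -90) ⇒ [θ0=0°, θ1=0°]
t=2 rotate(0, 90) ⇒ [θ0=90°, θ1=0°]
t=3 rotate(0, 90) ⇒ [θ0=180°, θ1=0°]
nothing shorter than 3 reaches the goal.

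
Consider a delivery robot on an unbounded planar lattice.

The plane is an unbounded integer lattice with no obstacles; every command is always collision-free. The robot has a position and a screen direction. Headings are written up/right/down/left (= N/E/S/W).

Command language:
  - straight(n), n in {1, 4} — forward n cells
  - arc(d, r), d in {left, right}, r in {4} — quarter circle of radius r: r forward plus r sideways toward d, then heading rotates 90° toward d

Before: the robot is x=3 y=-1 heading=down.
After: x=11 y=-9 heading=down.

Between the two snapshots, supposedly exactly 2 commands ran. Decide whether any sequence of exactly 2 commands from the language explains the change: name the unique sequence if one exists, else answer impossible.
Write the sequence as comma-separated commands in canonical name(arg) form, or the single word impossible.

key: still facing S at the end — net rotation zero over 2 steps
start: x=3 y=-1 heading=down
step 1 (arc(left, 4)): x=7 y=-5 heading=right
step 2 (arc(right, 4)): x=11 y=-9 heading=down
uniquely the one of 16 2-step routes that fits.

arc(left, 4), arc(right, 4)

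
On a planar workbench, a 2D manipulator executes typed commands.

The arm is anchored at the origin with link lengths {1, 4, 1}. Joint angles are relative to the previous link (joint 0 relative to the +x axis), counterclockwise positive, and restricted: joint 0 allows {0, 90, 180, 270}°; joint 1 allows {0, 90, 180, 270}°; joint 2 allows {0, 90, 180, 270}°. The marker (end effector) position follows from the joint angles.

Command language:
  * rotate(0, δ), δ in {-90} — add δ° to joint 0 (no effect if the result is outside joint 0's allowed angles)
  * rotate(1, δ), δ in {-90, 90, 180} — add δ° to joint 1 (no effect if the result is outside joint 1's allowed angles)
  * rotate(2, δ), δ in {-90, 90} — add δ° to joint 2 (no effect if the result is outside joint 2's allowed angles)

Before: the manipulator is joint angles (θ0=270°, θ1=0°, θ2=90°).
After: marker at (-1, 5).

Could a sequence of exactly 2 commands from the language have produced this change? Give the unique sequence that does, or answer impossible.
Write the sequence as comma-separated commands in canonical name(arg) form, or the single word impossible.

rotate(0, -90), rotate(0, -90)

initial: joint angles (θ0=270°, θ1=0°, θ2=90°)
t=1 rotate(0, -90) ⇒ joint angles (θ0=180°, θ1=0°, θ2=90°)
t=2 rotate(0, -90) ⇒ joint angles (θ0=90°, θ1=0°, θ2=90°)
all 36 alternatives checked — unique.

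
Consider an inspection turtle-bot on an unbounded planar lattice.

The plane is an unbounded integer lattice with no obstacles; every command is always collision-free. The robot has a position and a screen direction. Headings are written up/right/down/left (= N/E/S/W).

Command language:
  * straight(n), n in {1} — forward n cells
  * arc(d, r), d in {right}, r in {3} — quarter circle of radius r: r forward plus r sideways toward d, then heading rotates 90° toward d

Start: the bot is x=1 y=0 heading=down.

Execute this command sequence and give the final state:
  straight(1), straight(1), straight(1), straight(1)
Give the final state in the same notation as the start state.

start: x=1 y=0 heading=down
t=1 straight(1) ⇒ x=1 y=-1 heading=down
t=2 straight(1) ⇒ x=1 y=-2 heading=down
t=3 straight(1) ⇒ x=1 y=-3 heading=down
t=4 straight(1) ⇒ x=1 y=-4 heading=down

x=1 y=-4 heading=down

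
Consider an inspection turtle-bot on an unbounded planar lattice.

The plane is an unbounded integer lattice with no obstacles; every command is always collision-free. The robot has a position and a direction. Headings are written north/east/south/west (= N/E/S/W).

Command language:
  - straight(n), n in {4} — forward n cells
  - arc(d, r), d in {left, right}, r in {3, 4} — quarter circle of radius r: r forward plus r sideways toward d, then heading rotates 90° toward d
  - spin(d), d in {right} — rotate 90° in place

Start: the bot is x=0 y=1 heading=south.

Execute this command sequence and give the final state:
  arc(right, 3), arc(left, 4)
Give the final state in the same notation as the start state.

start: x=0 y=1 heading=south
t=1 arc(right, 3) ⇒ x=-3 y=-2 heading=west
t=2 arc(left, 4) ⇒ x=-7 y=-6 heading=south

x=-7 y=-6 heading=south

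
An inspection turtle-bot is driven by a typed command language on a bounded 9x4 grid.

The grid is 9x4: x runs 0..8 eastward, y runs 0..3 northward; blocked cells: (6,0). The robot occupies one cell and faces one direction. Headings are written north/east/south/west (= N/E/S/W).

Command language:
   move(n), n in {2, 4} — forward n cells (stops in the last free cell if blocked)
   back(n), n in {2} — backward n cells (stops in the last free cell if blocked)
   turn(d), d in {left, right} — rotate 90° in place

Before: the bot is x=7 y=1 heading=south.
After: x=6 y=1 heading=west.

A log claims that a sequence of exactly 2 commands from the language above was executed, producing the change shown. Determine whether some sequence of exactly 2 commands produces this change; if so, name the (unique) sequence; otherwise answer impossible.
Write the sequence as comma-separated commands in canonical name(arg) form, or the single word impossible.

impossible

checked all 2-command options: none fits.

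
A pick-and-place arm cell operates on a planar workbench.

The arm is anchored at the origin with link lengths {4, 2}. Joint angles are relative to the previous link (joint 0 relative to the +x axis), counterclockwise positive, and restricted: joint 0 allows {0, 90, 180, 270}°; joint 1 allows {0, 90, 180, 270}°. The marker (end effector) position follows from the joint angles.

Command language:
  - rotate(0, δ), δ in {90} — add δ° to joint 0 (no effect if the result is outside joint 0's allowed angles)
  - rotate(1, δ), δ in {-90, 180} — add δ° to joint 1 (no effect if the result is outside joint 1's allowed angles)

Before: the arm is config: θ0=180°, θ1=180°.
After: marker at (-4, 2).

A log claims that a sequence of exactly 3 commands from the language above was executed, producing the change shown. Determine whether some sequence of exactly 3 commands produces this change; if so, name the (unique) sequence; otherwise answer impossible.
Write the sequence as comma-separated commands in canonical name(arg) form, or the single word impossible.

rotate(1, -90), rotate(1, -90), rotate(1, -90)

from: config: θ0=180°, θ1=180°
step 1 (rotate(1, -90)): config: θ0=180°, θ1=90°
step 2 (rotate(1, -90)): config: θ0=180°, θ1=0°
step 3 (rotate(1, -90)): config: θ0=180°, θ1=270°
all 27 alternatives checked — unique.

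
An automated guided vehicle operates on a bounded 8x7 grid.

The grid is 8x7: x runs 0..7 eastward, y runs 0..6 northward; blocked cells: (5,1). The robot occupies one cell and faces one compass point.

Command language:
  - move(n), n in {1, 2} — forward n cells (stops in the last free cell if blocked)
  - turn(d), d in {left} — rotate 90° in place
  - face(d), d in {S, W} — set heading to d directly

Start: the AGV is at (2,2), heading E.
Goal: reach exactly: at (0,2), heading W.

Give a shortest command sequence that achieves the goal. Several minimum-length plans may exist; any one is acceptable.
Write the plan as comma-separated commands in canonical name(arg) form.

face(W), move(2)

initial: at (2,2), heading E
t=1 face(W) ⇒ at (2,2), heading W
t=2 move(2) ⇒ at (0,2), heading W
shorter routes all fall short; 2 is best.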